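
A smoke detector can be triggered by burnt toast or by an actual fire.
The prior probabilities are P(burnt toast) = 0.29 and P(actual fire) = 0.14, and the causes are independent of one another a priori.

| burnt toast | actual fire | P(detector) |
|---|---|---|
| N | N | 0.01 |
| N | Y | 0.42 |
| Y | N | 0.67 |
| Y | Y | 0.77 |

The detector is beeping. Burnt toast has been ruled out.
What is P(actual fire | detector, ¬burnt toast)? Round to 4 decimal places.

P(actual fire | detector, ¬burnt toast) ≈ 0.8724

P(detector | ¬burnt toast) = 0.01*0.86 + 0.42*0.14 = 0.008600 + 0.058800 = 0.067400
Of this, 0.058800 comes from 0.42*0.14 (the actual fire=true cases).
P(actual fire | detector, ¬burnt toast) = 0.058800 / 0.067400 ≈ 0.8724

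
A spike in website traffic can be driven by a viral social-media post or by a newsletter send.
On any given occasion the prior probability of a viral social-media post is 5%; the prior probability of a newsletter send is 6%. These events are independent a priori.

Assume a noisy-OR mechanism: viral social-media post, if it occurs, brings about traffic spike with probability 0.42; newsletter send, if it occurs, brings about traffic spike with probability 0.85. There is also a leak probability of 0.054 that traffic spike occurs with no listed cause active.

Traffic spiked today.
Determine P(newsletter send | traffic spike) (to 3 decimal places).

Under noisy-OR, P(traffic spike | causes) = 1 − (1−0.054)·∏(1−qᵢ) over the active causes.
For the numerator, keep only newsletter send=true terms: 0.048912 + 0.002753 = 0.051665
Normalizer over all consistent configurations: 0.054·0.95·0.94 + 0.8581·0.95·0.06 + 0.45132·0.05·0.94 + 0.917698·0.05·0.06 = 0.121099
P(newsletter send | traffic spike) = 0.051665/0.121099 ≈ 0.427

P(newsletter send | traffic spike) ≈ 0.427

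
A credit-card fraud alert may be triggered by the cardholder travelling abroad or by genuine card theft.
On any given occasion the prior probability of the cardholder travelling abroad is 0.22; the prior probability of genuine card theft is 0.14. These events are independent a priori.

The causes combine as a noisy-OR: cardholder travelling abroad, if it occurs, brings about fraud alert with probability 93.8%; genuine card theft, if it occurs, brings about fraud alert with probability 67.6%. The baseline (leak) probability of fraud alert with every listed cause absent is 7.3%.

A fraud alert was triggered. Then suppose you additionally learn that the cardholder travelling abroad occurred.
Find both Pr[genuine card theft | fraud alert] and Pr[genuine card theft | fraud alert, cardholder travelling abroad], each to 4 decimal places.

Pr[genuine card theft | fraud alert] ≈ 0.3193; Pr[genuine card theft | fraud alert, cardholder travelling abroad] ≈ 0.1449

Under noisy-OR, P(fraud alert | causes) = 1 − (1−0.073)·∏(1−qᵢ) over the active causes.
For the numerator, keep only genuine card theft=true terms: 0.076402 + 0.030226 = 0.106628
Normalizer over all consistent configurations: 0.073×0.78×0.86 + 0.699652×0.78×0.14 + 0.942526×0.22×0.86 + 0.981378×0.22×0.14 = 0.333922
P(genuine card theft | fraud alert) = 0.106628/0.333922 ≈ 0.3193

With the extra evidence:
Weight on genuine card theft=true, given the evidence: 0.981378·0.14 = 0.137393
Denominator P(fraud alert | cardholder travelling abroad): 0.942526·0.86 + 0.981378·0.14 = 0.947965
P(genuine card theft | fraud alert, cardholder travelling abroad) = 0.137393/0.947965 ≈ 0.1449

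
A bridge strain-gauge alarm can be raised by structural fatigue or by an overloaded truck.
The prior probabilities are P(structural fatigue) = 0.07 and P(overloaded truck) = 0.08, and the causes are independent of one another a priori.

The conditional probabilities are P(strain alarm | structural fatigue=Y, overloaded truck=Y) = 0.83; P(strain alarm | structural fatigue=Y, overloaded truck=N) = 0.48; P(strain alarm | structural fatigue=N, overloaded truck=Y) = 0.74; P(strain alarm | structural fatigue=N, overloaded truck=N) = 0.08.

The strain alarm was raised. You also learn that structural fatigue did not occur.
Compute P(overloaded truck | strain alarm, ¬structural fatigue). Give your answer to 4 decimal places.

P(strain alarm | ¬structural fatigue) = 0.08*0.92 + 0.74*0.08 = 0.073600 + 0.059200 = 0.132800
The overloaded truck-present share is 0.74*0.08 = 0.059200.
P(overloaded truck | strain alarm, ¬structural fatigue) = 0.059200 / 0.132800 ≈ 0.4458

P(overloaded truck | strain alarm, ¬structural fatigue) ≈ 0.4458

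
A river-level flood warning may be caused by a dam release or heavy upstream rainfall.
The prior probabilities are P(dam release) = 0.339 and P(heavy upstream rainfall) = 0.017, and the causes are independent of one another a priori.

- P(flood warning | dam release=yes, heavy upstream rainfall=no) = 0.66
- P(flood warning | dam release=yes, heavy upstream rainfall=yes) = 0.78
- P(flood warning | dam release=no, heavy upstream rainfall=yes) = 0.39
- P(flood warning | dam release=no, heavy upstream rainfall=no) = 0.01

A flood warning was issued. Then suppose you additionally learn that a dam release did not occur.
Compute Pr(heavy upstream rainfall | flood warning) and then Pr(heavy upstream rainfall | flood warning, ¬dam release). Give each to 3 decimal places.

For the numerator, keep only heavy upstream rainfall=true terms: 0.004382 + 0.004495 = 0.008877
The normalizing constant is 0.01·0.661·0.983 + 0.39·0.661·0.017 + 0.66·0.339·0.983 + 0.78·0.339·0.017 = 0.235311
P(heavy upstream rainfall | flood warning) = 0.008877/0.235311 ≈ 0.038

Now also conditioning on dam release≠true:
For the numerator, keep only heavy upstream rainfall=true terms: 0.39×0.017 = 0.006630
Normalizer over all consistent configurations: 0.01×0.983 + 0.39×0.017 = 0.016460
P(heavy upstream rainfall | flood warning, ¬dam release) = 0.006630/0.016460 ≈ 0.403

Pr(heavy upstream rainfall | flood warning) ≈ 0.038; Pr(heavy upstream rainfall | flood warning, ¬dam release) ≈ 0.403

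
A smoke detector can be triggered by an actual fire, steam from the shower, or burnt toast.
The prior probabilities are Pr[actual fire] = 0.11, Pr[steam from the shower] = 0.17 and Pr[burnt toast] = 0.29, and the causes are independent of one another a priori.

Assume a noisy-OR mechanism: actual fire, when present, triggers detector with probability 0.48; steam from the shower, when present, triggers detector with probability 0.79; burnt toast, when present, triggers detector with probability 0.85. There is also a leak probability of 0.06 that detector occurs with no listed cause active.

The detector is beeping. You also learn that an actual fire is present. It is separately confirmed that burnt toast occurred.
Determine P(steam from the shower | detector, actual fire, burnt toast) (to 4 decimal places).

Under noisy-OR, P(detector | causes) = 1 − (1−0.06)·∏(1−qᵢ) over the active causes.
For the numerator, keep only steam from the shower=true terms: 0.984603*0.17 = 0.167383
Denominator P(detector | actual fire, burnt toast): 0.92668*0.83 + 0.984603*0.17 = 0.936527
P(steam from the shower | detector, actual fire, burnt toast) = 0.167383/0.936527 ≈ 0.1787

P(steam from the shower | detector, actual fire, burnt toast) ≈ 0.1787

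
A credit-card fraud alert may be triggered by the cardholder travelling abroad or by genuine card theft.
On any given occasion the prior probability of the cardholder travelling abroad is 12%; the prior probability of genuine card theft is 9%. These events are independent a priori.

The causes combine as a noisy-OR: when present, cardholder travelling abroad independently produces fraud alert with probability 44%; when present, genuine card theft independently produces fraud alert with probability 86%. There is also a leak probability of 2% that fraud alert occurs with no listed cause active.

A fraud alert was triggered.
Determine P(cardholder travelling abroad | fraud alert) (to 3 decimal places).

P(cardholder travelling abroad | fraud alert) ≈ 0.413

Under noisy-OR, P(fraud alert | causes) = 1 − (1−0.02)·∏(1−qᵢ) over the active causes.
P(fraud alert) = 0.02×0.88×0.91 + 0.8628×0.88×0.09 + 0.4512×0.12×0.91 + 0.923168×0.12×0.09 = 0.016016 + 0.068334 + 0.049271 + 0.009970 = 0.143591
Restricting to configurations with cardholder travelling abroad present: 0.049271 + 0.009970 = 0.059241.
P(cardholder travelling abroad | fraud alert) = 0.059241 / 0.143591 ≈ 0.413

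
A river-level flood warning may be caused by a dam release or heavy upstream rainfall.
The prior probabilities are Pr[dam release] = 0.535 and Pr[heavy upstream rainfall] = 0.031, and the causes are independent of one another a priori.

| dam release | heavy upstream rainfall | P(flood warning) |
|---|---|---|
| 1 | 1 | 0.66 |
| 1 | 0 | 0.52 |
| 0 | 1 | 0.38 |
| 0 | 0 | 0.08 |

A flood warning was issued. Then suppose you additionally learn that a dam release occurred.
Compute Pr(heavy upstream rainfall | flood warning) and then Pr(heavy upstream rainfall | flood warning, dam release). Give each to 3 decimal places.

Pr(heavy upstream rainfall | flood warning) ≈ 0.051; Pr(heavy upstream rainfall | flood warning, dam release) ≈ 0.039

Numerator (weight on configurations with heavy upstream rainfall): 0.005478 + 0.010946 = 0.016424
Normalizer over all consistent configurations: 0.08·0.465·0.969 + 0.38·0.465·0.031 + 0.52·0.535·0.969 + 0.66·0.535·0.031 = 0.322047
Posterior = 0.016424 / 0.322047 ≈ 0.051

Now condition on the additional information:
Enumerate both values of heavy upstream rainfall and weight by the priors:
  P(flood warning | dam release) = 0.52*0.969 + 0.66*0.031
        = 0.503880 + 0.020460 = 0.524340
Configurations with heavy upstream rainfall contribute 0.020460, so
  P(heavy upstream rainfall | flood warning, dam release) = 0.020460 / 0.524340 ≈ 0.039
— dam release explains away the evidence for heavy upstream rainfall.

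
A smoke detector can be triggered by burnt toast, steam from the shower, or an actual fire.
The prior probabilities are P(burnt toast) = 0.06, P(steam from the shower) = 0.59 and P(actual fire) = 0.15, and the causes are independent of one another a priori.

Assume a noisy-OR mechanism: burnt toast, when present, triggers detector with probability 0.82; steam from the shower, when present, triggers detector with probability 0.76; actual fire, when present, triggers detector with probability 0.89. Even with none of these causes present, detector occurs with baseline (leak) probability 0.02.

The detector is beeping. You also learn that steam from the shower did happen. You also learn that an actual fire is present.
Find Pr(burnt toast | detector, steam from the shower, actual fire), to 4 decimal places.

Pr(burnt toast | detector, steam from the shower, actual fire) ≈ 0.0612

Under noisy-OR, P(detector | causes) = 1 − (1−0.02)·∏(1−qᵢ) over the active causes.
P(detector | steam from the shower, actual fire) = 0.974128*0.94 + 0.995343*0.06 = 0.915680 + 0.059721 = 0.975401
The burnt toast-present share is 0.995343*0.06 = 0.059721.
P(burnt toast | detector, steam from the shower, actual fire) = 0.059721 / 0.975401 ≈ 0.0612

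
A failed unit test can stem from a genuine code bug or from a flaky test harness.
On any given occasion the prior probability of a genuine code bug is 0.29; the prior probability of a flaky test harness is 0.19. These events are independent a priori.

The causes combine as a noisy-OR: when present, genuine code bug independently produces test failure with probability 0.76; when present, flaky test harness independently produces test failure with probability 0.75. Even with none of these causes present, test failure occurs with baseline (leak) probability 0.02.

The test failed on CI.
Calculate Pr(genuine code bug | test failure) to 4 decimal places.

Pr(genuine code bug | test failure) ≈ 0.6713

Under noisy-OR, P(test failure | causes) = 1 − (1−0.02)·∏(1−qᵢ) over the active causes.
Sum P(test failure|·) weighted by the priors over the 4 (genuine code bug, flaky test harness) configurations:
  P(test failure) = 0.02*0.71*0.81 + 0.755*0.71*0.19 + 0.7648*0.29*0.81 + 0.9412*0.29*0.19
        = 0.011502 + 0.101850 + 0.179652 + 0.051860 = 0.344864
Configurations with genuine code bug contribute 0.231512, so
  P(genuine code bug | test failure) = 0.231512 / 0.344864 ≈ 0.6713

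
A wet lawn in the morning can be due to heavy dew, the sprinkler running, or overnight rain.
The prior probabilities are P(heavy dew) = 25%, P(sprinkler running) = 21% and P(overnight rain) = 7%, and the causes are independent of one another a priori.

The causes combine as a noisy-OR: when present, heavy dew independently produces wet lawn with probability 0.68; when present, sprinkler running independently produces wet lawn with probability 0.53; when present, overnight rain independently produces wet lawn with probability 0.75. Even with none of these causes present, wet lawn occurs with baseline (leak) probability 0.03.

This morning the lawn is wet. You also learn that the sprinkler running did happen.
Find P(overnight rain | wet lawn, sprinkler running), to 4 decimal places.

P(overnight rain | wet lawn, sprinkler running) ≈ 0.0988

Under noisy-OR, P(wet lawn | causes) = 1 − (1−0.03)·∏(1−qᵢ) over the active causes.
Sum P(wet lawn|·) weighted by the priors over the 4 (heavy dew, overnight rain) configurations:
  P(wet lawn | sprinkler running) = 0.5441×0.75×0.93 + 0.886025×0.75×0.07 + 0.854112×0.25×0.93 + 0.963528×0.25×0.07
        = 0.379510 + 0.046516 + 0.198581 + 0.016862 = 0.641469
Keeping only the overnight rain-present terms gives 0.063378, so
  P(overnight rain | wet lawn, sprinkler running) = 0.063378 / 0.641469 ≈ 0.0988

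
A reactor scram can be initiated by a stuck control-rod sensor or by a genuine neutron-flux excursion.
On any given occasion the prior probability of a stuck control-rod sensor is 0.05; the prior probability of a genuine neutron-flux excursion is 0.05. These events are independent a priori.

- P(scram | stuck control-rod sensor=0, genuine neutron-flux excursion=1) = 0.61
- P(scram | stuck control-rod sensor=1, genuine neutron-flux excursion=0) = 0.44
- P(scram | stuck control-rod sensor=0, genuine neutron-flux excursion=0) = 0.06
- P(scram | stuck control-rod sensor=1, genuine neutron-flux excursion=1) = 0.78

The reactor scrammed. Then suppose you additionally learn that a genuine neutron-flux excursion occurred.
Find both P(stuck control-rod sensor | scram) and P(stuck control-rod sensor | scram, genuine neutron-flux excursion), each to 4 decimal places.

For the numerator, keep only stuck control-rod sensor=true terms: 0.020900 + 0.001950 = 0.022850
The normalizing constant is 0.06·0.95·0.95 + 0.61·0.95·0.05 + 0.44·0.05·0.95 + 0.78·0.05·0.05 = 0.105975
Posterior = 0.022850 / 0.105975 ≈ 0.2156

Now also conditioning on genuine neutron-flux excursion=true:
For the numerator, keep only stuck control-rod sensor=true terms: 0.78·0.05 = 0.039000
Denominator P(scram | genuine neutron-flux excursion): 0.61·0.95 + 0.78·0.05 = 0.618500
Posterior = 0.039000 / 0.618500 ≈ 0.0631
This is intercausal reasoning (explaining away): once genuine neutron-flux excursion accounts for the scram, stuck control-rod sensor becomes less likely.

P(stuck control-rod sensor | scram) ≈ 0.2156; P(stuck control-rod sensor | scram, genuine neutron-flux excursion) ≈ 0.0631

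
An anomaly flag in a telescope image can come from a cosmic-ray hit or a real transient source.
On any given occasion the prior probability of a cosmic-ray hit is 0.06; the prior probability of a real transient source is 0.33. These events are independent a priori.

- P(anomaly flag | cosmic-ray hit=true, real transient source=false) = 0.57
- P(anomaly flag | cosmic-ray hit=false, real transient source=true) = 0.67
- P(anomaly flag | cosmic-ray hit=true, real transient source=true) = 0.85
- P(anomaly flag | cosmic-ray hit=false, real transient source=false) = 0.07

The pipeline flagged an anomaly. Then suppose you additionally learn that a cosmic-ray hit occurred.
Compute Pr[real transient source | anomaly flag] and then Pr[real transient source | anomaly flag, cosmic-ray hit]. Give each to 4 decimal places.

Pr[real transient source | anomaly flag] ≈ 0.7703; Pr[real transient source | anomaly flag, cosmic-ray hit] ≈ 0.4235

P(anomaly flag) = 0.07*0.94*0.67 + 0.67*0.94*0.33 + 0.57*0.06*0.67 + 0.85*0.06*0.33 = 0.044086 + 0.207834 + 0.022914 + 0.016830 = 0.291664
Of this, 0.224664 comes from 0.207834 + 0.016830 (the real transient source=true cases).
P(real transient source | anomaly flag) = 0.224664 / 0.291664 ≈ 0.7703

Now condition on the additional information:
Enumerate both values of real transient source and weight by the priors:
  P(anomaly flag | cosmic-ray hit) = 0.57·0.67 + 0.85·0.33
        = 0.381900 + 0.280500 = 0.662400
The terms with real transient source present sum to 0.280500, so
  P(real transient source | anomaly flag, cosmic-ray hit) = 0.280500 / 0.662400 ≈ 0.4235
This is intercausal reasoning (explaining away): once cosmic-ray hit accounts for the anomaly flag, real transient source becomes less likely.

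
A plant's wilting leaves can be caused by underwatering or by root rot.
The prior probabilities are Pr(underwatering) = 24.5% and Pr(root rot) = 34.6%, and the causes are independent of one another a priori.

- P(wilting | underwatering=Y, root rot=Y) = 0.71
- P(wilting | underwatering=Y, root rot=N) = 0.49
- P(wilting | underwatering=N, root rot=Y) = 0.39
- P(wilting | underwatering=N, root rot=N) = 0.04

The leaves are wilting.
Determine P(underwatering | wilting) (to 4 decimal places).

P(wilting) = 0.04*0.755*0.654 + 0.39*0.755*0.346 + 0.49*0.245*0.654 + 0.71*0.245*0.346 = 0.019751 + 0.101880 + 0.078513 + 0.060187 = 0.260331
Of this, 0.138700 comes from 0.078513 + 0.060187 (the underwatering=true cases).
P(underwatering | wilting) = 0.138700 / 0.260331 ≈ 0.5328

P(underwatering | wilting) ≈ 0.5328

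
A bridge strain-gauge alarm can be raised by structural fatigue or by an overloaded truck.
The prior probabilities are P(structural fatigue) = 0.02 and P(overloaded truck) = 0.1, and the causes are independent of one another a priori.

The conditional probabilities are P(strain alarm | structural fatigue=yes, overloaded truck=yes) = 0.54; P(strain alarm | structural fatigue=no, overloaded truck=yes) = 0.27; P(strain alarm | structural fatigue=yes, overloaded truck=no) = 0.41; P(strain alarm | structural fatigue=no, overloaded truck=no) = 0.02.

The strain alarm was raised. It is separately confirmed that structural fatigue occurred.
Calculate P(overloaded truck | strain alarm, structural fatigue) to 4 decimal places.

P(strain alarm | structural fatigue) = 0.41·0.9 + 0.54·0.1 = 0.369000 + 0.054000 = 0.423000
The overloaded truck-present share is 0.54·0.1 = 0.054000.
P(overloaded truck | strain alarm, structural fatigue) = 0.054000 / 0.423000 ≈ 0.1277

P(overloaded truck | strain alarm, structural fatigue) ≈ 0.1277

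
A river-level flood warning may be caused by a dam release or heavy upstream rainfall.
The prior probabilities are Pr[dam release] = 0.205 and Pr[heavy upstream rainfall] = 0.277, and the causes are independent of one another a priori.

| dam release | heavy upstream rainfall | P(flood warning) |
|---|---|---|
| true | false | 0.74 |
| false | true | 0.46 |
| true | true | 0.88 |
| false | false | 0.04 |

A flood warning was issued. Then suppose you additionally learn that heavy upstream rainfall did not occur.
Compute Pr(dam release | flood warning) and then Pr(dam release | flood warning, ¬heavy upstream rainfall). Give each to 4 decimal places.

Pr(dam release | flood warning) ≈ 0.5623; Pr(dam release | flood warning, ¬heavy upstream rainfall) ≈ 0.8267

P(flood warning) = 0.04·0.795·0.723 + 0.46·0.795·0.277 + 0.74·0.205·0.723 + 0.88·0.205·0.277 = 0.022991 + 0.101299 + 0.109679 + 0.049971 = 0.283940
Of this, 0.159650 comes from 0.109679 + 0.049971 (the dam release=true cases).
So P(dam release | flood warning) = 0.159650/0.283940 ≈ 0.5623.

Now condition on the additional information:
Enumerate both values of dam release and weight by the priors:
  P(flood warning | ¬heavy upstream rainfall) = 0.04·0.795 + 0.74·0.205
        = 0.031800 + 0.151700 = 0.183500
The terms with dam release present sum to 0.151700, so
  P(dam release | flood warning, ¬heavy upstream rainfall) = 0.151700 / 0.183500 ≈ 0.8267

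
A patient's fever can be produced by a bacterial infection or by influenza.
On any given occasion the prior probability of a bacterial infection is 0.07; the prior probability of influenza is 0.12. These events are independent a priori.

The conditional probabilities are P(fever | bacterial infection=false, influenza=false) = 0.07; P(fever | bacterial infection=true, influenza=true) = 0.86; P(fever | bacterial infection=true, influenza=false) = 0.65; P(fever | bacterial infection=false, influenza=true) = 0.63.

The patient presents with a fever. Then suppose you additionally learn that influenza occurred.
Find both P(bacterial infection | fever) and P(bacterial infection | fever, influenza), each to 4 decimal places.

P(fever) = 0.07×0.93×0.88 + 0.63×0.93×0.12 + 0.65×0.07×0.88 + 0.86×0.07×0.12 = 0.057288 + 0.070308 + 0.040040 + 0.007224 = 0.174860
Restricting to configurations with bacterial infection present: 0.040040 + 0.007224 = 0.047264.
P(bacterial infection | fever) = 0.047264 / 0.174860 ≈ 0.2703

Now condition on the additional information:
P(fever | influenza) = 0.63×0.93 + 0.86×0.07 = 0.585900 + 0.060200 = 0.646100
Of this, 0.060200 comes from 0.86×0.07 (the bacterial infection=true cases).
P(bacterial infection | fever, influenza) = 0.060200 / 0.646100 ≈ 0.0932

P(bacterial infection | fever) ≈ 0.2703; P(bacterial infection | fever, influenza) ≈ 0.0932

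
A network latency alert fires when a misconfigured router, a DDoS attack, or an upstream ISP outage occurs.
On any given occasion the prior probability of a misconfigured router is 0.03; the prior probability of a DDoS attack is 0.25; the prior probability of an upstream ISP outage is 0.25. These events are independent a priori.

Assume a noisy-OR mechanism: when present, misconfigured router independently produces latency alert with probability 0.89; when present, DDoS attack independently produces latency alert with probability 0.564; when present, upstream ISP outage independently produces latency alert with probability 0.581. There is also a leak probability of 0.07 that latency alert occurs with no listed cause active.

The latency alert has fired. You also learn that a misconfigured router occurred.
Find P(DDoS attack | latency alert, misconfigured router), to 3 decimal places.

Under noisy-OR, P(latency alert | causes) = 1 − (1−0.07)·∏(1−qᵢ) over the active causes.
Numerator (weight on configurations with DDoS attack): 0.179137 + 0.061332 = 0.240469
The normalizing constant is 0.8977*0.75*0.75 + 0.957136*0.75*0.25 + 0.955397*0.25*0.75 + 0.981311*0.25*0.25 = 0.924888
P(DDoS attack | latency alert, misconfigured router) = 0.240469/0.924888 ≈ 0.260

P(DDoS attack | latency alert, misconfigured router) ≈ 0.260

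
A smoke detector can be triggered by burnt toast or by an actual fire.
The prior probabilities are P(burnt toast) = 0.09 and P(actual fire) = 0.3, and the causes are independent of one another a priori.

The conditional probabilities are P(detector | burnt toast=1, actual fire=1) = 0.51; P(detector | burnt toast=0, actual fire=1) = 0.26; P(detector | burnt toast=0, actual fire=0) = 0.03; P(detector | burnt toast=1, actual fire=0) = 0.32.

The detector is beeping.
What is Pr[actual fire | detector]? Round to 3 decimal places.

Pr[actual fire | detector] ≈ 0.683

Enumerate the 4 (burnt toast, actual fire) configurations and weight by the priors:
  P(detector) = 0.03·0.91·0.7 + 0.26·0.91·0.3 + 0.32·0.09·0.7 + 0.51·0.09·0.3
        = 0.019110 + 0.070980 + 0.020160 + 0.013770 = 0.124020
The terms with actual fire present sum to 0.084750, so
  P(actual fire | detector) = 0.084750 / 0.124020 ≈ 0.683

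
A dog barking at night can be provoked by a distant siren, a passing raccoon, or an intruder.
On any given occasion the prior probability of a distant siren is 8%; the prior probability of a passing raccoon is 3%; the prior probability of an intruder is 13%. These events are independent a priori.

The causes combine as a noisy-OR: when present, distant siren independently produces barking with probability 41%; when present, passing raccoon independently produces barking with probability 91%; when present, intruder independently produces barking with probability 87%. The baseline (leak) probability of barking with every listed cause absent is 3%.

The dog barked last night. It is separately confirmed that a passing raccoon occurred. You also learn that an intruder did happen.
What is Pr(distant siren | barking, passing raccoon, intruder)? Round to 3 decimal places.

Pr(distant siren | barking, passing raccoon, intruder) ≈ 0.080

Under noisy-OR, P(barking | causes) = 1 − (1−0.03)·∏(1−qᵢ) over the active causes.
For the numerator, keep only distant siren=true terms: 0.993304·0.08 = 0.079464
The normalizing constant is 0.988651·0.92 + 0.993304·0.08 = 0.989023
Posterior = 0.079464 / 0.989023 ≈ 0.080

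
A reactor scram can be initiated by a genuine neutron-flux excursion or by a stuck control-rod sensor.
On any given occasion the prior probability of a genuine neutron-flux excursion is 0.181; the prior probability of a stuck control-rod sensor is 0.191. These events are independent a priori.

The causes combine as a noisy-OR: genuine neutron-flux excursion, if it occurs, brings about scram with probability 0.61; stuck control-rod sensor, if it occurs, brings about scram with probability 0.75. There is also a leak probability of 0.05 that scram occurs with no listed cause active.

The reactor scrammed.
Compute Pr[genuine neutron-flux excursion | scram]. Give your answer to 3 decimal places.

Under noisy-OR, P(scram | causes) = 1 − (1−0.05)·∏(1−qᵢ) over the active causes.
P(scram) = 0.05·0.819·0.809 + 0.7625·0.819·0.191 + 0.6295·0.181·0.809 + 0.907375·0.181·0.191 = 0.033129 + 0.119277 + 0.092177 + 0.031369 = 0.275952
Restricting to configurations with genuine neutron-flux excursion present: 0.092177 + 0.031369 = 0.123546.
P(genuine neutron-flux excursion | scram) = 0.123546 / 0.275952 ≈ 0.448

Pr[genuine neutron-flux excursion | scram] ≈ 0.448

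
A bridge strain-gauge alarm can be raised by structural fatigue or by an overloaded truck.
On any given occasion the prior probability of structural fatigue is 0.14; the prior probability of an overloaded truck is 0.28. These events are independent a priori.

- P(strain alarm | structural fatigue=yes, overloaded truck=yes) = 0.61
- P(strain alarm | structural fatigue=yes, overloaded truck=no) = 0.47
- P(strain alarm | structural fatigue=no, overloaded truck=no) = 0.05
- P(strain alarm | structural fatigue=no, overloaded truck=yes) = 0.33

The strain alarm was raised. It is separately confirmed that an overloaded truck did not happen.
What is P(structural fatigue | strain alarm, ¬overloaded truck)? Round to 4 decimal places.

P(structural fatigue | strain alarm, ¬overloaded truck) ≈ 0.6048

P(strain alarm | ¬overloaded truck) = 0.05×0.86 + 0.47×0.14 = 0.043000 + 0.065800 = 0.108800
Restricting to configurations with structural fatigue present: 0.47×0.14 = 0.065800.
Hence the posterior is 0.065800/0.108800 ≈ 0.6048.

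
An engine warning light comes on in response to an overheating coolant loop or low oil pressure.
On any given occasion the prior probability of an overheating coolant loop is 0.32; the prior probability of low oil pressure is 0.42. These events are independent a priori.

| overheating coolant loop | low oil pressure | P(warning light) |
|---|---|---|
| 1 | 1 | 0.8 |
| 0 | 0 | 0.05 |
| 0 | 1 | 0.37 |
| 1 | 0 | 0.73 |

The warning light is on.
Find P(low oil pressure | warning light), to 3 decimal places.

P(low oil pressure | warning light) ≈ 0.579

Numerator (weight on configurations with low oil pressure): 0.105672 + 0.107520 = 0.213192
Denominator P(warning light): 0.05×0.68×0.58 + 0.37×0.68×0.42 + 0.73×0.32×0.58 + 0.8×0.32×0.42 = 0.368400
Posterior = 0.213192 / 0.368400 ≈ 0.579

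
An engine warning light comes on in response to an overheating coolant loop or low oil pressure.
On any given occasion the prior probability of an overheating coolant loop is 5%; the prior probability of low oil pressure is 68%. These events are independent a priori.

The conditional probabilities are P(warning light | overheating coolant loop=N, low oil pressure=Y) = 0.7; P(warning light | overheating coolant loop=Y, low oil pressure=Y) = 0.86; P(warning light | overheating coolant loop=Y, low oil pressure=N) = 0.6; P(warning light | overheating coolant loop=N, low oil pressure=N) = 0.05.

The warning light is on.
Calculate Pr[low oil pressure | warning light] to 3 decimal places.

By total probability over the 4 (overheating coolant loop, low oil pressure) configurations:
  P(warning light) = 0.05×0.95×0.32 + 0.7×0.95×0.68 + 0.6×0.05×0.32 + 0.86×0.05×0.68
        = 0.015200 + 0.452200 + 0.009600 + 0.029240 = 0.506240
Keeping only the low oil pressure-present terms gives 0.481440, so
  P(low oil pressure | warning light) = 0.481440 / 0.506240 ≈ 0.951

Pr[low oil pressure | warning light] ≈ 0.951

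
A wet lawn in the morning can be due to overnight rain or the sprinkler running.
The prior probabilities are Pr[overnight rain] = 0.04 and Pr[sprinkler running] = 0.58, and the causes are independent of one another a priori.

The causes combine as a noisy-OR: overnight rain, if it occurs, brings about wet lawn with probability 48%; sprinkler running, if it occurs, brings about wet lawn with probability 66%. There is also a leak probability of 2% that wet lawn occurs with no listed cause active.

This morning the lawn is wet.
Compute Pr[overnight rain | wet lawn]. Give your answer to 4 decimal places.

Under noisy-OR, P(wet lawn | causes) = 1 − (1−0.02)·∏(1−qᵢ) over the active causes.
P(wet lawn) = 0.02·0.96·0.42 + 0.6668·0.96·0.58 + 0.4904·0.04·0.42 + 0.826736·0.04·0.58 = 0.008064 + 0.371274 + 0.008239 + 0.019180 = 0.406757
Restricting to configurations with overnight rain present: 0.008239 + 0.019180 = 0.027419.
Hence the posterior is 0.027419/0.406757 ≈ 0.0674.

Pr[overnight rain | wet lawn] ≈ 0.0674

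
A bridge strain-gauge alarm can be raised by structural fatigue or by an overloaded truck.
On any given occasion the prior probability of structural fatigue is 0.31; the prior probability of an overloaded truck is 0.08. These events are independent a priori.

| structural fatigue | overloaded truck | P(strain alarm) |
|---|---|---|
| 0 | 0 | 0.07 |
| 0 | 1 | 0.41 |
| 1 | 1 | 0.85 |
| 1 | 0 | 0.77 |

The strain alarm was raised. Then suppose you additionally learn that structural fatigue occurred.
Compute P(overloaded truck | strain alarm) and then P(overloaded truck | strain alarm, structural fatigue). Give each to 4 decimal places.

Numerator (weight on configurations with overloaded truck): 0.022632 + 0.021080 = 0.043712
Denominator P(strain alarm): 0.07·0.69·0.92 + 0.41·0.69·0.08 + 0.77·0.31·0.92 + 0.85·0.31·0.08 = 0.307752
P(overloaded truck | strain alarm) = 0.043712/0.307752 ≈ 0.1420

Now condition on the additional information:
By total probability over both values of overloaded truck:
  P(strain alarm | structural fatigue) = 0.77×0.92 + 0.85×0.08
        = 0.708400 + 0.068000 = 0.776400
The terms with overloaded truck present sum to 0.068000, so
  P(overloaded truck | strain alarm, structural fatigue) = 0.068000 / 0.776400 ≈ 0.0876
The drop from 0.1420 to 0.0876 is the explaining-away (discounting) effect.

P(overloaded truck | strain alarm) ≈ 0.1420; P(overloaded truck | strain alarm, structural fatigue) ≈ 0.0876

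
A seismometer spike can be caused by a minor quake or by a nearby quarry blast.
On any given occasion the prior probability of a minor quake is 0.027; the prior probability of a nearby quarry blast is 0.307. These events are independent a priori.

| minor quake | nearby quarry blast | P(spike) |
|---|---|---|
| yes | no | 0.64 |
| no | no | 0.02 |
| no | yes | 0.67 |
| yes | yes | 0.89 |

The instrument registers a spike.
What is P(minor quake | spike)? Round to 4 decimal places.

By total probability over the 4 (minor quake, nearby quarry blast) configurations:
  P(spike) = 0.02*0.973*0.693 + 0.67*0.973*0.307 + 0.64*0.027*0.693 + 0.89*0.027*0.307
        = 0.013486 + 0.200136 + 0.011975 + 0.007377 = 0.232974
Keeping only the minor quake-present terms gives 0.019352, so
  P(minor quake | spike) = 0.019352 / 0.232974 ≈ 0.0831

P(minor quake | spike) ≈ 0.0831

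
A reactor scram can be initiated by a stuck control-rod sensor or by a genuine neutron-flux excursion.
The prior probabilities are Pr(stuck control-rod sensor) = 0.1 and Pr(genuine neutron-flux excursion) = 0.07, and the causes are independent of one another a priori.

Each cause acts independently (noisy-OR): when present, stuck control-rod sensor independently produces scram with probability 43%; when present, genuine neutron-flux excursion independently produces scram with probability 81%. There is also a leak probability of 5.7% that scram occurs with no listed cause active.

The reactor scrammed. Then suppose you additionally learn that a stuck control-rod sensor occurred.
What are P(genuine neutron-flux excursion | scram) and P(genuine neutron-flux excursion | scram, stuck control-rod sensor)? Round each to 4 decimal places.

P(genuine neutron-flux excursion | scram) ≈ 0.3900; P(genuine neutron-flux excursion | scram, stuck control-rod sensor) ≈ 0.1275

Under noisy-OR, P(scram | causes) = 1 − (1−0.057)·∏(1−qᵢ) over the active causes.
Numerator (weight on configurations with genuine neutron-flux excursion): 0.051712 + 0.006285 = 0.057997
The normalizing constant is 0.057*0.9*0.93 + 0.82083*0.9*0.07 + 0.46249*0.1*0.93 + 0.897873*0.1*0.07 = 0.148718
P(genuine neutron-flux excursion | scram) = 0.057997/0.148718 ≈ 0.3900

With the extra evidence:
P(scram | stuck control-rod sensor) = 0.46249*0.93 + 0.897873*0.07 = 0.430116 + 0.062851 = 0.492967
Restricting to configurations with genuine neutron-flux excursion present: 0.897873*0.07 = 0.062851.
So P(genuine neutron-flux excursion | scram, stuck control-rod sensor) = 0.062851/0.492967 ≈ 0.1275.
— stuck control-rod sensor explains away the evidence for genuine neutron-flux excursion.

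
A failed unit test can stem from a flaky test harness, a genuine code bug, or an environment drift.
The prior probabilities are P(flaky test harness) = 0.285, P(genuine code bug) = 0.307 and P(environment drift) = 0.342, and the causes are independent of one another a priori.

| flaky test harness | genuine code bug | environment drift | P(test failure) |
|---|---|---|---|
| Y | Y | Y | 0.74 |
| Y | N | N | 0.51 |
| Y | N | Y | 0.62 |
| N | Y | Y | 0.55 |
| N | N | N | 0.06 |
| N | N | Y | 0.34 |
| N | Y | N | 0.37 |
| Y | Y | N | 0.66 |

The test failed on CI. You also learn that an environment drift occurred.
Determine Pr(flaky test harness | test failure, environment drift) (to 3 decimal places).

By total probability over the 4 (flaky test harness, genuine code bug) configurations:
  P(test failure | environment drift) = 0.34*0.715*0.693 + 0.55*0.715*0.307 + 0.62*0.285*0.693 + 0.74*0.285*0.307
        = 0.168468 + 0.120728 + 0.122453 + 0.064746 = 0.476395
Keeping only the flaky test harness-present terms gives 0.187199, so
  P(flaky test harness | test failure, environment drift) = 0.187199 / 0.476395 ≈ 0.393

Pr(flaky test harness | test failure, environment drift) ≈ 0.393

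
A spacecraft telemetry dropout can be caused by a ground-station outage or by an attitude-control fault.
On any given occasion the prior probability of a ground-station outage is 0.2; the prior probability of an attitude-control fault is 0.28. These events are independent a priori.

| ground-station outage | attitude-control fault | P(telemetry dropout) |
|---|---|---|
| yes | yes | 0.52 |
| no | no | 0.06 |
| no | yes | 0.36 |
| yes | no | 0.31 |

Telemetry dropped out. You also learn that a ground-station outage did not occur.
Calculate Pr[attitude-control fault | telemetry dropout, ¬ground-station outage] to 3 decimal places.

Pr[attitude-control fault | telemetry dropout, ¬ground-station outage] ≈ 0.700

Enumerate both values of attitude-control fault and weight by the priors:
  P(telemetry dropout | ¬ground-station outage) = 0.06·0.72 + 0.36·0.28
        = 0.043200 + 0.100800 = 0.144000
Keeping only the attitude-control fault-present terms gives 0.100800, so
  P(attitude-control fault | telemetry dropout, ¬ground-station outage) = 0.100800 / 0.144000 ≈ 0.700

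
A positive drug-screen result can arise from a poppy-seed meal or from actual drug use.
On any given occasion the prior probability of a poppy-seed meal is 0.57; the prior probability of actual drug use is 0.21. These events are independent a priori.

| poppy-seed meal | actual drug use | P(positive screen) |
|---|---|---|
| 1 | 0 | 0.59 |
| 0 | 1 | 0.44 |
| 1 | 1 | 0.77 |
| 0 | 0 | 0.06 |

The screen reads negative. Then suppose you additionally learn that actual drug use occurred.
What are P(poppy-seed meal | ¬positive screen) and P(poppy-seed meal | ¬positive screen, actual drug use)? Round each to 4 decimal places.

P(poppy-seed meal | ¬positive screen) ≈ 0.3645; P(poppy-seed meal | ¬positive screen, actual drug use) ≈ 0.3525

By total probability over the 4 (poppy-seed meal, actual drug use) configurations:
  P(¬positive screen) = 0.94*0.43*0.79 + 0.56*0.43*0.21 + 0.41*0.57*0.79 + 0.23*0.57*0.21
        = 0.319318 + 0.050568 + 0.184623 + 0.027531 = 0.582040
Configurations with poppy-seed meal contribute 0.212154, so
  P(poppy-seed meal | ¬positive screen) = 0.212154 / 0.582040 ≈ 0.3645

Now condition on the additional information:
Weight on poppy-seed meal=true, given the evidence: 0.23*0.57 = 0.131100
Normalizer over all consistent configurations: 0.56*0.43 + 0.23*0.57 = 0.371900
Posterior = 0.131100 / 0.371900 ≈ 0.3525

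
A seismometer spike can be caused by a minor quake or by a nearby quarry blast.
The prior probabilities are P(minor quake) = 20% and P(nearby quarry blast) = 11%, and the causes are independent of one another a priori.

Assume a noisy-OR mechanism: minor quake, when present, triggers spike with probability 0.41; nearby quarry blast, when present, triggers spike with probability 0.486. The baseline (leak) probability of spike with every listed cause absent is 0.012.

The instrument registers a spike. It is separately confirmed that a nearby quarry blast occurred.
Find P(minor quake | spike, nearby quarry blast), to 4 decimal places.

Under noisy-OR, P(spike | causes) = 1 − (1−0.012)·∏(1−qᵢ) over the active causes.
Weight on minor quake=true, given the evidence: 0.700379*0.2 = 0.140076
The normalizing constant is 0.492168*0.8 + 0.700379*0.2 = 0.533810
Posterior = 0.140076 / 0.533810 ≈ 0.2624

P(minor quake | spike, nearby quarry blast) ≈ 0.2624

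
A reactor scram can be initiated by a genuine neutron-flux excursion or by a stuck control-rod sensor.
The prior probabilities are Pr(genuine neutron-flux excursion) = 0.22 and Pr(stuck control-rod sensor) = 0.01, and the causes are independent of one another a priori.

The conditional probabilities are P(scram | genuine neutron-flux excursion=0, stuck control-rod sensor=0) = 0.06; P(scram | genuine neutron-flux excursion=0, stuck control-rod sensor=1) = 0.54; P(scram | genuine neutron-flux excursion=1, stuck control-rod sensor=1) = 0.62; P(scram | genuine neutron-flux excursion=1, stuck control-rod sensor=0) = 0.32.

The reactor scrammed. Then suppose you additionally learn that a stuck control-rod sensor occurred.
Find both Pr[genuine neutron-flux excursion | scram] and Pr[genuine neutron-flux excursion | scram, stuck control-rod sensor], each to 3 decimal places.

Pr[genuine neutron-flux excursion | scram] ≈ 0.584; Pr[genuine neutron-flux excursion | scram, stuck control-rod sensor] ≈ 0.245

P(scram) = 0.06*0.78*0.99 + 0.54*0.78*0.01 + 0.32*0.22*0.99 + 0.62*0.22*0.01 = 0.046332 + 0.004212 + 0.069696 + 0.001364 = 0.121604
The genuine neutron-flux excursion-present share is 0.069696 + 0.001364 = 0.071060.
So P(genuine neutron-flux excursion | scram) = 0.071060/0.121604 ≈ 0.584.

Now also conditioning on stuck control-rod sensor=true:
P(scram | stuck control-rod sensor) = 0.54×0.78 + 0.62×0.22 = 0.421200 + 0.136400 = 0.557600
Of this, 0.136400 comes from 0.62×0.22 (the genuine neutron-flux excursion=true cases).
So P(genuine neutron-flux excursion | scram, stuck control-rod sensor) = 0.136400/0.557600 ≈ 0.245.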